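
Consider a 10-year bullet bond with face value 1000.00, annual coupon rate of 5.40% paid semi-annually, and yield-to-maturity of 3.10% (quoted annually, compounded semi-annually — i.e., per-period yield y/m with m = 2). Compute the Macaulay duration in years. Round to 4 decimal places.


Coupon per period c = face * coupon_rate / m = 27.000000
Periods per year m = 2; per-period yield y/m = 0.015500
Number of cashflows N = 20
Cashflows (t years, CF_t, discount factor 1/(1+y/m)^(m*t), PV):
  t = 0.5000: CF_t = 27.000000, DF = 0.984737, PV = 26.587888
  t = 1.0000: CF_t = 27.000000, DF = 0.969706, PV = 26.182066
  t = 1.5000: CF_t = 27.000000, DF = 0.954905, PV = 25.782438
  t = 2.0000: CF_t = 27.000000, DF = 0.940330, PV = 25.388910
  t = 2.5000: CF_t = 27.000000, DF = 0.925977, PV = 25.001388
  t = 3.0000: CF_t = 27.000000, DF = 0.911844, PV = 24.619782
  t = 3.5000: CF_t = 27.000000, DF = 0.897926, PV = 24.244000
  t = 4.0000: CF_t = 27.000000, DF = 0.884220, PV = 23.873953
  t = 4.5000: CF_t = 27.000000, DF = 0.870724, PV = 23.509555
  t = 5.0000: CF_t = 27.000000, DF = 0.857434, PV = 23.150719
  t = 5.5000: CF_t = 27.000000, DF = 0.844347, PV = 22.797360
  t = 6.0000: CF_t = 27.000000, DF = 0.831459, PV = 22.449394
  t = 6.5000: CF_t = 27.000000, DF = 0.818768, PV = 22.106740
  t = 7.0000: CF_t = 27.000000, DF = 0.806271, PV = 21.769316
  t = 7.5000: CF_t = 27.000000, DF = 0.793964, PV = 21.437041
  t = 8.0000: CF_t = 27.000000, DF = 0.781846, PV = 21.109839
  t = 8.5000: CF_t = 27.000000, DF = 0.769912, PV = 20.787631
  t = 9.0000: CF_t = 27.000000, DF = 0.758161, PV = 20.470340
  t = 9.5000: CF_t = 27.000000, DF = 0.746589, PV = 20.157893
  t = 10.0000: CF_t = 1027.000000, DF = 0.735193, PV = 755.043353
Price P = sum_t PV_t = 1196.469607
Macaulay numerator sum_t t * PV_t:
  t * PV_t at t = 0.5000: 13.293944
  t * PV_t at t = 1.0000: 26.182066
  t * PV_t at t = 1.5000: 38.673657
  t * PV_t at t = 2.0000: 50.777820
  t * PV_t at t = 2.5000: 62.503471
  t * PV_t at t = 3.0000: 73.859345
  t * PV_t at t = 3.5000: 84.853999
  t * PV_t at t = 4.0000: 95.495814
  t * PV_t at t = 4.5000: 105.792999
  t * PV_t at t = 5.0000: 115.753596
  t * PV_t at t = 5.5000: 125.385480
  t * PV_t at t = 6.0000: 134.696367
  t * PV_t at t = 6.5000: 143.693810
  t * PV_t at t = 7.0000: 152.385209
  t * PV_t at t = 7.5000: 160.777811
  t * PV_t at t = 8.0000: 168.878712
  t * PV_t at t = 8.5000: 176.694861
  t * PV_t at t = 9.0000: 184.233064
  t * PV_t at t = 9.5000: 191.499984
  t * PV_t at t = 10.0000: 7550.433533
Macaulay duration D = (sum_t t * PV_t) / P = 9655.865540 / 1196.469607 = 8.070297

Answer: Macaulay duration = 8.0703 years


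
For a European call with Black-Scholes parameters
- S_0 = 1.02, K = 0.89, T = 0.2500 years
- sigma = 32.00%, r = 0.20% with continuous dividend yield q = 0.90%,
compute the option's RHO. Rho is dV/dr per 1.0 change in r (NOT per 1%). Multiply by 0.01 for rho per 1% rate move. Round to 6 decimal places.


d1 = 0.9211652722; d2 = 0.7611652722
phi(d1) = 0.2610061620; exp(-qT) = 0.9977525294; exp(-rT) = 0.9995001250
N(d2) = 0.7767208210
Rho = K*T*exp(-rT)*N(d2) = 0.8900 * 0.2500 * 0.9995001250 * 0.7767208210 = 0.172734

Answer: Rho = 0.172734


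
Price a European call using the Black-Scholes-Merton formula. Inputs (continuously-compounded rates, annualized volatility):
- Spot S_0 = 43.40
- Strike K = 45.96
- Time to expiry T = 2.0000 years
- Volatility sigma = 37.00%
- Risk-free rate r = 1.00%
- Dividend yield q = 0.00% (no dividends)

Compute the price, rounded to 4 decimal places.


d1 = (ln(S/K) + (r - q + 0.5*sigma^2) * T) / (sigma * sqrt(T)) = 0.19032255
d2 = d1 - sigma * sqrt(T) = -0.33293647
exp(-rT) = 0.98019867; exp(-qT) = 1.00000000
C = S_0 * exp(-qT) * N(d1) - K * exp(-rT) * N(d2)
N(d1) = 0.57547181; N(d2) = 0.36959112
C = 43.4000 * 1.00000000 * 0.57547181 - 45.9600 * 0.98019867 * 0.36959112 = 8.3254

Answer: Price = 8.3254


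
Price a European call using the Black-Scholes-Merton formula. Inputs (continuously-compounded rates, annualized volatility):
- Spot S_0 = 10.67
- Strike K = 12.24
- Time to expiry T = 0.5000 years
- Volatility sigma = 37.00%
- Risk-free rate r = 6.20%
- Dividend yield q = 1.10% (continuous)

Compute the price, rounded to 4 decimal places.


Answer: Price = 0.6467

Derivation:
d1 = (ln(S/K) + (r - q + 0.5*sigma^2) * T) / (sigma * sqrt(T)) = -0.29640468
d2 = d1 - sigma * sqrt(T) = -0.55803419
exp(-rT) = 0.96947557; exp(-qT) = 0.99451510
C = S_0 * exp(-qT) * N(d1) - K * exp(-rT) * N(d2)
N(d1) = 0.38346052; N(d2) = 0.28841052
C = 10.6700 * 0.99451510 * 0.38346052 - 12.2400 * 0.96947557 * 0.28841052 = 0.6467


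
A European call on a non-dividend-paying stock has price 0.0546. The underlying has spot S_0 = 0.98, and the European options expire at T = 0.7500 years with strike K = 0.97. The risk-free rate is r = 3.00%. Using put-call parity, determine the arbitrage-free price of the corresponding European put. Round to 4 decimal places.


Answer: Put price = 0.0230

Derivation:
Put-call parity: C - P = S_0 * exp(-qT) - K * exp(-rT).
S_0 * exp(-qT) = 0.9800 * 1.00000000 = 0.98000000
K * exp(-rT) = 0.9700 * 0.97775124 = 0.94841870
P = C - S*exp(-qT) + K*exp(-rT)
P = 0.0546 - 0.98000000 + 0.94841870 = 0.0230


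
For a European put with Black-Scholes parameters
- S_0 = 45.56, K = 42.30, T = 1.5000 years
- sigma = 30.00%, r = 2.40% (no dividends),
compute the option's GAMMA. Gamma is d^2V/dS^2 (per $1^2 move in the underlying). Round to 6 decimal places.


Answer: Gamma = 0.021200

Derivation:
d1 = 0.4837553156; d2 = 0.1163318542
phi(d1) = 0.3548897377; exp(-qT) = 1.0000000000; exp(-rT) = 0.9646402935
Gamma = exp(-qT) * phi(d1) / (S * sigma * sqrt(T)) = 1.0000000000 * 0.3548897377 / (45.5600 * 0.3000 * 1.2247448714) = 0.021200


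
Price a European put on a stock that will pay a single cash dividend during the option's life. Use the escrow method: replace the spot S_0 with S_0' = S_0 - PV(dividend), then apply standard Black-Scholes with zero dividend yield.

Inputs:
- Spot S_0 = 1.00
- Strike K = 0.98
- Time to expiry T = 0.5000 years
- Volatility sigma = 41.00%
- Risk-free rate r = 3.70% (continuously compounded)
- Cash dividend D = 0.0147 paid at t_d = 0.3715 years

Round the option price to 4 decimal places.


PV(D) = D * exp(-r * t_d) = 0.0147 * 0.98634854 = 0.01449932
S_0' = S_0 - PV(D) = 1.0000 - 0.01449932 = 0.98550068
d1 = (ln(S_0'/K) + (r + sigma^2/2)*T) / (sigma*sqrt(T)) = 0.22807554
d2 = d1 - sigma*sqrt(T) = -0.06183824
exp(-rT) = 0.98167007
N(-d1) = 0.40979376; N(-d2) = 0.52465418
P = K * exp(-rT) * N(-d2) - S_0' * N(-d1) = 0.9800 * 0.98167007 * 0.52465418 - 0.98550068 * 0.40979376 = 0.1009

Answer: Price = 0.1009


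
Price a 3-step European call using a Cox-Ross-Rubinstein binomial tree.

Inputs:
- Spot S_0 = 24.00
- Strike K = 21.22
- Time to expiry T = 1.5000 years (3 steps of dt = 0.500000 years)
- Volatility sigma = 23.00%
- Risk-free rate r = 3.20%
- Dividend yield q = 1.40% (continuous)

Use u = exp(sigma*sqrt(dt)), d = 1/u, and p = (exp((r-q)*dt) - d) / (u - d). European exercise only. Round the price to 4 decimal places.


Answer: Price = V(0,0) = 4.4112

Derivation:
dt = T/N = 0.500000
u = exp(sigma*sqrt(dt)) = 1.176607; d = 1/u = 0.849902
p = (exp((r-q)*dt) - d) / (u - d) = 0.487103
Discount per step: exp(-r*dt) = 0.984127
Stock lattice S(k, i) with i counting down-moves:
  k=0: S(0,0) = 24.0000
  k=1: S(1,0) = 28.2386; S(1,1) = 20.3976
  k=2: S(2,0) = 33.2257; S(2,1) = 24.0000; S(2,2) = 17.3360
  k=3: S(3,0) = 39.0936; S(3,1) = 28.2386; S(3,2) = 20.3976; S(3,3) = 14.7339
Terminal payoffs V(N, i) = max(S_T - K, 0):
  V(3,0) = 17.873551; V(3,1) = 7.018559; V(3,2) = 0.000000; V(3,3) = 0.000000
Backward induction: V(k, i) = exp(-r*dt) * [p * V(k+1, i) + (1-p) * V(k+1, i+1)].
  V(2,0) = exp(-r*dt) * [p*17.873551 + (1-p)*7.018559] = 12.110727
  V(2,1) = exp(-r*dt) * [p*7.018559 + (1-p)*0.000000] = 3.364495
  V(2,2) = exp(-r*dt) * [p*0.000000 + (1-p)*0.000000] = 0.000000
  V(1,0) = exp(-r*dt) * [p*12.110727 + (1-p)*3.364495] = 7.503784
  V(1,1) = exp(-r*dt) * [p*3.364495 + (1-p)*0.000000] = 1.612842
  V(0,0) = exp(-r*dt) * [p*7.503784 + (1-p)*1.612842] = 4.411190


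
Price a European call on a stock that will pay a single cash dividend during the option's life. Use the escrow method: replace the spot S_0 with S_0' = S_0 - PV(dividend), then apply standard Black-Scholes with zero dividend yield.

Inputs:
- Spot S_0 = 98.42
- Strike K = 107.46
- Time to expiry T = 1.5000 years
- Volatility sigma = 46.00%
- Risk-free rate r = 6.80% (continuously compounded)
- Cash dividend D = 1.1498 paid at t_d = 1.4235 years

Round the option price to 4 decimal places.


PV(D) = D * exp(-r * t_d) = 1.1498 * 0.90773935 = 1.04371871
S_0' = S_0 - PV(D) = 98.4200 - 1.04371871 = 97.37628129
d1 = (ln(S_0'/K) + (r + sigma^2/2)*T) / (sigma*sqrt(T)) = 0.28783985
d2 = d1 - sigma*sqrt(T) = -0.27554279
exp(-rT) = 0.90302955
N(d1) = 0.61326534; N(d2) = 0.39144963
C = S_0' * N(d1) - K * exp(-rT) * N(d2) = 97.37628129 * 0.61326534 - 107.4600 * 0.90302955 * 0.39144963 = 21.7314

Answer: Price = 21.7314


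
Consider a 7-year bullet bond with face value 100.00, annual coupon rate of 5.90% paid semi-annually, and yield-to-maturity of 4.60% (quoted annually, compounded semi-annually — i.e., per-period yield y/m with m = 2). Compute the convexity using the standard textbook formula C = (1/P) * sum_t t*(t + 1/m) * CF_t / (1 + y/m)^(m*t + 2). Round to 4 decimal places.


Answer: Convexity = 39.6290

Derivation:
Coupon per period c = face * coupon_rate / m = 2.950000
Periods per year m = 2; per-period yield y/m = 0.023000
Number of cashflows N = 14
Cashflows (t years, CF_t, discount factor 1/(1+y/m)^(m*t), PV):
  t = 0.5000: CF_t = 2.950000, DF = 0.977517, PV = 2.883675
  t = 1.0000: CF_t = 2.950000, DF = 0.955540, PV = 2.818842
  t = 1.5000: CF_t = 2.950000, DF = 0.934056, PV = 2.755466
  t = 2.0000: CF_t = 2.950000, DF = 0.913056, PV = 2.693516
  t = 2.5000: CF_t = 2.950000, DF = 0.892528, PV = 2.632957
  t = 3.0000: CF_t = 2.950000, DF = 0.872461, PV = 2.573761
  t = 3.5000: CF_t = 2.950000, DF = 0.852846, PV = 2.515895
  t = 4.0000: CF_t = 2.950000, DF = 0.833671, PV = 2.459331
  t = 4.5000: CF_t = 2.950000, DF = 0.814928, PV = 2.404038
  t = 5.0000: CF_t = 2.950000, DF = 0.796606, PV = 2.349988
  t = 5.5000: CF_t = 2.950000, DF = 0.778696, PV = 2.297154
  t = 6.0000: CF_t = 2.950000, DF = 0.761189, PV = 2.245507
  t = 6.5000: CF_t = 2.950000, DF = 0.744075, PV = 2.195021
  t = 7.0000: CF_t = 102.950000, DF = 0.727346, PV = 74.880283
Price P = sum_t PV_t = 107.705436
Convexity numerator sum_t t*(t + 1/m) * CF_t / (1+y/m)^(m*t + 2):
  t = 0.5000: term = 1.377733
  t = 1.0000: term = 4.040273
  t = 1.5000: term = 7.898872
  t = 2.0000: term = 12.868805
  t = 2.5000: term = 18.869215
  t = 3.0000: term = 25.822973
  t = 3.5000: term = 33.656531
  t = 4.0000: term = 42.299787
  t = 4.5000: term = 51.685957
  t = 5.0000: term = 61.751442
  t = 5.5000: term = 72.435709
  t = 6.0000: term = 83.681171
  t = 6.5000: term = 95.433073
  t = 7.0000: term = 3756.431857
Convexity = (1/P) * sum = 4268.253400 / 107.705436 = 39.628951


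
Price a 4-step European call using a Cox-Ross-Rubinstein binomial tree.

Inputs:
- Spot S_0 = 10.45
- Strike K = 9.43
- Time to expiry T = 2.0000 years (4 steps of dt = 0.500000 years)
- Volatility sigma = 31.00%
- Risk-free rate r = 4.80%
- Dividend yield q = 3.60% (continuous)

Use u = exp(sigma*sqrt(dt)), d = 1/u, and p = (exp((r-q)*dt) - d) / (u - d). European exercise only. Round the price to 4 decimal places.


dt = T/N = 0.500000
u = exp(sigma*sqrt(dt)) = 1.245084; d = 1/u = 0.803159
p = (exp((r-q)*dt) - d) / (u - d) = 0.459035
Discount per step: exp(-r*dt) = 0.976286
Stock lattice S(k, i) with i counting down-moves:
  k=0: S(0,0) = 10.4500
  k=1: S(1,0) = 13.0111; S(1,1) = 8.3930
  k=2: S(2,0) = 16.2000; S(2,1) = 10.4500; S(2,2) = 6.7409
  k=3: S(3,0) = 20.1703; S(3,1) = 13.0111; S(3,2) = 8.3930; S(3,3) = 5.4140
  k=4: S(4,0) = 25.1137; S(4,1) = 16.2000; S(4,2) = 10.4500; S(4,3) = 6.7409; S(4,4) = 4.3483
Terminal payoffs V(N, i) = max(S_T - K, 0):
  V(4,0) = 15.683722; V(4,1) = 6.769950; V(4,2) = 1.020000; V(4,3) = 0.000000; V(4,4) = 0.000000
Backward induction: V(k, i) = exp(-r*dt) * [p * V(k+1, i) + (1-p) * V(k+1, i+1)].
  V(3,0) = exp(-r*dt) * [p*15.683722 + (1-p)*6.769950] = 10.604110
  V(3,1) = exp(-r*dt) * [p*6.769950 + (1-p)*1.020000] = 3.572650
  V(3,2) = exp(-r*dt) * [p*1.020000 + (1-p)*0.000000] = 0.457113
  V(3,3) = exp(-r*dt) * [p*0.000000 + (1-p)*0.000000] = 0.000000
  V(2,0) = exp(-r*dt) * [p*10.604110 + (1-p)*3.572650] = 6.639073
  V(2,1) = exp(-r*dt) * [p*3.572650 + (1-p)*0.457113] = 1.842499
  V(2,2) = exp(-r*dt) * [p*0.457113 + (1-p)*0.000000] = 0.204855
  V(1,0) = exp(-r*dt) * [p*6.639073 + (1-p)*1.842499] = 3.948389
  V(1,1) = exp(-r*dt) * [p*1.842499 + (1-p)*0.204855] = 0.933907
  V(0,0) = exp(-r*dt) * [p*3.948389 + (1-p)*0.933907] = 2.262699

Answer: Price = V(0,0) = 2.2627


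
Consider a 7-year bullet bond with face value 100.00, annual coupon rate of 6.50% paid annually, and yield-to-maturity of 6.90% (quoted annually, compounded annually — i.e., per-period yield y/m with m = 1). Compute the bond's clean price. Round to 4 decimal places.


Answer: Price = 97.8367

Derivation:
Coupon per period c = face * coupon_rate / m = 6.500000
Periods per year m = 1; per-period yield y/m = 0.069000
Number of cashflows N = 7
Cashflows (t years, CF_t, discount factor 1/(1+y/m)^(m*t), PV):
  t = 1.0000: CF_t = 6.500000, DF = 0.935454, PV = 6.080449
  t = 2.0000: CF_t = 6.500000, DF = 0.875074, PV = 5.687979
  t = 3.0000: CF_t = 6.500000, DF = 0.818591, PV = 5.320841
  t = 4.0000: CF_t = 6.500000, DF = 0.765754, PV = 4.977400
  t = 5.0000: CF_t = 6.500000, DF = 0.716327, PV = 4.656127
  t = 6.0000: CF_t = 6.500000, DF = 0.670091, PV = 4.355591
  t = 7.0000: CF_t = 106.500000, DF = 0.626839, PV = 66.758362
Price P = sum_t PV_t = 97.836748


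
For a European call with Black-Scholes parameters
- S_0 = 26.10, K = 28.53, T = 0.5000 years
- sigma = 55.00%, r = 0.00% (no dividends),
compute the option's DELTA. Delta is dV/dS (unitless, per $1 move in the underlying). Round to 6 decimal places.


d1 = -0.0344447164; d2 = -0.4233534460
phi(d1) = 0.3987056903; exp(-qT) = 1.0000000000; exp(-rT) = 1.0000000000
N(d1) = 0.4862612630
Delta = exp(-qT) * N(d1) = 1.0000000000 * 0.4862612630 = 0.486261

Answer: Delta = 0.486261


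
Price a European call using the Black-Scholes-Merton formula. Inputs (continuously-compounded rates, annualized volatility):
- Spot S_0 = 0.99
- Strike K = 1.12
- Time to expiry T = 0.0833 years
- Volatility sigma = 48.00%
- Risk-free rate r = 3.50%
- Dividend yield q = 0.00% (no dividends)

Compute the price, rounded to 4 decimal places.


Answer: Price = 0.0154

Derivation:
d1 = (ln(S/K) + (r - q + 0.5*sigma^2) * T) / (sigma * sqrt(T)) = -0.80027633
d2 = d1 - sigma * sqrt(T) = -0.93881268
exp(-rT) = 0.99708875; exp(-qT) = 1.00000000
C = S_0 * exp(-qT) * N(d1) - K * exp(-rT) * N(d2)
N(d1) = 0.21177536; N(d2) = 0.17391346
C = 0.9900 * 1.00000000 * 0.21177536 - 1.1200 * 0.99708875 * 0.17391346 = 0.0154


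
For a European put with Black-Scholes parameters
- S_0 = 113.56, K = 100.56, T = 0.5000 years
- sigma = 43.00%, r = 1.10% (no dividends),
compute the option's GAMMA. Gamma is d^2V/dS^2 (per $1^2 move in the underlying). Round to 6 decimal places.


Answer: Gamma = 0.009822

Derivation:
d1 = 0.5699667668; d2 = 0.2659108509
phi(d1) = 0.3391307371; exp(-qT) = 1.0000000000; exp(-rT) = 0.9945150973
Gamma = exp(-qT) * phi(d1) / (S * sigma * sqrt(T)) = 1.0000000000 * 0.3391307371 / (113.5600 * 0.4300 * 0.7071067812) = 0.009822


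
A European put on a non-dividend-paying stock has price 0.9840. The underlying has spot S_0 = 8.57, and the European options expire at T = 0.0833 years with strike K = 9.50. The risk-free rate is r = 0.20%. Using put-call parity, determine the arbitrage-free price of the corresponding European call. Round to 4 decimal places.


Answer: Call price = 0.0556

Derivation:
Put-call parity: C - P = S_0 * exp(-qT) - K * exp(-rT).
S_0 * exp(-qT) = 8.5700 * 1.00000000 = 8.57000000
K * exp(-rT) = 9.5000 * 0.99983341 = 9.49841743
C = P + S*exp(-qT) - K*exp(-rT)
C = 0.9840 + 8.57000000 - 9.49841743 = 0.0556


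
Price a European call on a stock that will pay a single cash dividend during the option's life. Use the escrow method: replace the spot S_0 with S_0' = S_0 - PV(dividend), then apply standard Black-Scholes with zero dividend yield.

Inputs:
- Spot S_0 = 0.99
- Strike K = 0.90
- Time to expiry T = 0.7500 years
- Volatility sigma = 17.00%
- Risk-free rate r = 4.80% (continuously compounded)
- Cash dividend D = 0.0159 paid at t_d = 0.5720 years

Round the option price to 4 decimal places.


PV(D) = D * exp(-r * t_d) = 0.0159 * 0.97291749 = 0.01546939
S_0' = S_0 - PV(D) = 0.9900 - 0.01546939 = 0.97453061
d1 = (ln(S_0'/K) + (r + sigma^2/2)*T) / (sigma*sqrt(T)) = 0.85854477
d2 = d1 - sigma*sqrt(T) = 0.71132045
exp(-rT) = 0.96464029
N(d1) = 0.80470414; N(d2) = 0.76155716
C = S_0' * N(d1) - K * exp(-rT) * N(d2) = 0.97453061 * 0.80470414 - 0.9000 * 0.96464029 * 0.76155716 = 0.1230

Answer: Price = 0.1230


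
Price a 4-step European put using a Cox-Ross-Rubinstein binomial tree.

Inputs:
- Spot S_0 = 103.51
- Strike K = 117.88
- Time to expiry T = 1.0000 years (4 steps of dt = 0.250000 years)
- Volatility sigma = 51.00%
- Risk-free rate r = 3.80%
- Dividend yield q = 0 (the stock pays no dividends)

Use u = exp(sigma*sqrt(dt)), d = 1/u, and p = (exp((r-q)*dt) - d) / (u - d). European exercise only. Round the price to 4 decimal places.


Answer: Price = V(0,0) = 27.7401

Derivation:
dt = T/N = 0.250000
u = exp(sigma*sqrt(dt)) = 1.290462; d = 1/u = 0.774916
p = (exp((r-q)*dt) - d) / (u - d) = 0.455108
Discount per step: exp(-r*dt) = 0.990545
Stock lattice S(k, i) with i counting down-moves:
  k=0: S(0,0) = 103.5100
  k=1: S(1,0) = 133.5757; S(1,1) = 80.2116
  k=2: S(2,0) = 172.3743; S(2,1) = 103.5100; S(2,2) = 62.1573
  k=3: S(3,0) = 222.4424; S(3,1) = 133.5757; S(3,2) = 80.2116; S(3,3) = 48.1667
  k=4: S(4,0) = 287.0534; S(4,1) = 172.3743; S(4,2) = 103.5100; S(4,3) = 62.1573; S(4,4) = 37.3252
Terminal payoffs V(N, i) = max(K - S_T, 0):
  V(4,0) = 0.000000; V(4,1) = 0.000000; V(4,2) = 14.370000; V(4,3) = 55.722703; V(4,4) = 80.554818
Backward induction: V(k, i) = exp(-r*dt) * [p * V(k+1, i) + (1-p) * V(k+1, i+1)].
  V(3,0) = exp(-r*dt) * [p*0.000000 + (1-p)*0.000000] = 0.000000
  V(3,1) = exp(-r*dt) * [p*0.000000 + (1-p)*14.370000] = 7.756063
  V(3,2) = exp(-r*dt) * [p*14.370000 + (1-p)*55.722703] = 36.553836
  V(3,3) = exp(-r*dt) * [p*55.722703 + (1-p)*80.554818] = 68.598727
  V(2,0) = exp(-r*dt) * [p*0.000000 + (1-p)*7.756063] = 4.186257
  V(2,1) = exp(-r*dt) * [p*7.756063 + (1-p)*36.553836] = 23.226037
  V(2,2) = exp(-r*dt) * [p*36.553836 + (1-p)*68.598727] = 53.504126
  V(1,0) = exp(-r*dt) * [p*4.186257 + (1-p)*23.226037] = 14.423205
  V(1,1) = exp(-r*dt) * [p*23.226037 + (1-p)*53.504126] = 39.348728
  V(0,0) = exp(-r*dt) * [p*14.423205 + (1-p)*39.348728] = 27.740133


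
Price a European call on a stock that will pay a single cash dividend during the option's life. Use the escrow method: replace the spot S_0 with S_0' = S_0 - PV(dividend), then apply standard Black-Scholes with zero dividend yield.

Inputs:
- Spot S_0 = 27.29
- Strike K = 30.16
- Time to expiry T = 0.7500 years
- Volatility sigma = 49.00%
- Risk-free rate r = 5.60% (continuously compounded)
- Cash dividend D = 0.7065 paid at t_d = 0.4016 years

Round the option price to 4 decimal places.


Answer: Price = 3.5932

Derivation:
PV(D) = D * exp(-r * t_d) = 0.7065 * 0.97776141 = 0.69078843
S_0' = S_0 - PV(D) = 27.2900 - 0.69078843 = 26.59921157
d1 = (ln(S_0'/K) + (r + sigma^2/2)*T) / (sigma*sqrt(T)) = 0.01508777
d2 = d1 - sigma*sqrt(T) = -0.40926468
exp(-rT) = 0.95886978
N(d1) = 0.50601892; N(d2) = 0.34117272
C = S_0' * N(d1) - K * exp(-rT) * N(d2) = 26.59921157 * 0.50601892 - 30.1600 * 0.95886978 * 0.34117272 = 3.5932


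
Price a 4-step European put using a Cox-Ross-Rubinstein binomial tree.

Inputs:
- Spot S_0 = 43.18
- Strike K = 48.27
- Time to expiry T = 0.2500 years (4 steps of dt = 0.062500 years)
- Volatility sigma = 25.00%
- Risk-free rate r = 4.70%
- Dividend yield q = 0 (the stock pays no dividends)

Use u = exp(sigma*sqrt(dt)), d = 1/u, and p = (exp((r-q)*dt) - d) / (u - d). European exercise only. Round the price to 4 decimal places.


Answer: Price = V(0,0) = 5.1660

Derivation:
dt = T/N = 0.062500
u = exp(sigma*sqrt(dt)) = 1.064494; d = 1/u = 0.939413
p = (exp((r-q)*dt) - d) / (u - d) = 0.507899
Discount per step: exp(-r*dt) = 0.997067
Stock lattice S(k, i) with i counting down-moves:
  k=0: S(0,0) = 43.1800
  k=1: S(1,0) = 45.9649; S(1,1) = 40.5639
  k=2: S(2,0) = 48.9294; S(2,1) = 43.1800; S(2,2) = 38.1062
  k=3: S(3,0) = 52.0850; S(3,1) = 45.9649; S(3,2) = 40.5639; S(3,3) = 35.7975
  k=4: S(4,0) = 55.4442; S(4,1) = 48.9294; S(4,2) = 43.1800; S(4,3) = 38.1062; S(4,4) = 33.6286
Terminal payoffs V(N, i) = max(K - S_T, 0):
  V(4,0) = 0.000000; V(4,1) = 0.000000; V(4,2) = 5.090000; V(4,3) = 10.163784; V(4,4) = 14.641382
Backward induction: V(k, i) = exp(-r*dt) * [p * V(k+1, i) + (1-p) * V(k+1, i+1)].
  V(3,0) = exp(-r*dt) * [p*0.000000 + (1-p)*0.000000] = 0.000000
  V(3,1) = exp(-r*dt) * [p*0.000000 + (1-p)*5.090000] = 2.497445
  V(3,2) = exp(-r*dt) * [p*5.090000 + (1-p)*10.163784] = 7.564559
  V(3,3) = exp(-r*dt) * [p*10.163784 + (1-p)*14.641382] = 12.330938
  V(2,0) = exp(-r*dt) * [p*0.000000 + (1-p)*2.497445] = 1.225390
  V(2,1) = exp(-r*dt) * [p*2.497445 + (1-p)*7.564559] = 4.976336
  V(2,2) = exp(-r*dt) * [p*7.564559 + (1-p)*12.330938] = 9.881029
  V(1,0) = exp(-r*dt) * [p*1.225390 + (1-p)*4.976336] = 3.062224
  V(1,1) = exp(-r*dt) * [p*4.976336 + (1-p)*9.881029] = 7.368263
  V(0,0) = exp(-r*dt) * [p*3.062224 + (1-p)*7.368263] = 5.166031


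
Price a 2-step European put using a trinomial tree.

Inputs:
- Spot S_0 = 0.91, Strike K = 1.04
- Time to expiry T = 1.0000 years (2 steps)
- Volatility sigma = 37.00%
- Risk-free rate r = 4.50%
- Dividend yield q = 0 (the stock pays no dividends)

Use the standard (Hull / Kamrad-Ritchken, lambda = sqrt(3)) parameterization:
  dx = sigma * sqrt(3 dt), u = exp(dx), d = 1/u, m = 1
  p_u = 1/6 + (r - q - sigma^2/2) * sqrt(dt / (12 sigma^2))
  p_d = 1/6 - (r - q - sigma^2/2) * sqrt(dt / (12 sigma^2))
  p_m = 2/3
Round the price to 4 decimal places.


dt = T/N = 0.500000; dx = sigma*sqrt(3*dt) = 0.453156
u = exp(dx) = 1.573269; d = 1/u = 0.635619
p_u = 0.153730, p_m = 0.666667, p_d = 0.179604
Discount per step: exp(-r*dt) = 0.977751
Stock lattice S(k, j) with j the centered position index:
  k=0: S(0,+0) = 0.9100
  k=1: S(1,-1) = 0.5784; S(1,+0) = 0.9100; S(1,+1) = 1.4317
  k=2: S(2,-2) = 0.3677; S(2,-1) = 0.5784; S(2,+0) = 0.9100; S(2,+1) = 1.4317; S(2,+2) = 2.2524
Terminal payoffs V(N, j) = max(K - S_T, 0):
  V(2,-2) = 0.672349; V(2,-1) = 0.461587; V(2,+0) = 0.130000; V(2,+1) = 0.000000; V(2,+2) = 0.000000
Backward induction: V(k, j) = exp(-r*dt) * [p_u * V(k+1, j+1) + p_m * V(k+1, j) + p_d * V(k+1, j-1)]
  V(1,-1) = exp(-r*dt) * [p_u*0.130000 + p_m*0.461587 + p_d*0.672349] = 0.438488
  V(1,+0) = exp(-r*dt) * [p_u*0.000000 + p_m*0.130000 + p_d*0.461587] = 0.165797
  V(1,+1) = exp(-r*dt) * [p_u*0.000000 + p_m*0.000000 + p_d*0.130000] = 0.022829
  V(0,+0) = exp(-r*dt) * [p_u*0.022829 + p_m*0.165797 + p_d*0.438488] = 0.188505

Answer: Price = V(0,0) = 0.1885


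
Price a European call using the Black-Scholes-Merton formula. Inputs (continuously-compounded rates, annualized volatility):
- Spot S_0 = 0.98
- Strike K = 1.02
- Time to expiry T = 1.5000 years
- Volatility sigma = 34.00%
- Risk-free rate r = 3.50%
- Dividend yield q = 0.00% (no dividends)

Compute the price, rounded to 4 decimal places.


d1 = (ln(S/K) + (r - q + 0.5*sigma^2) * T) / (sigma * sqrt(T)) = 0.23821207
d2 = d1 - sigma * sqrt(T) = -0.17820118
exp(-rT) = 0.94885432; exp(-qT) = 1.00000000
C = S_0 * exp(-qT) * N(d1) - K * exp(-rT) * N(d2)
N(d1) = 0.59414169; N(d2) = 0.42928249
C = 0.9800 * 1.00000000 * 0.59414169 - 1.0200 * 0.94885432 * 0.42928249 = 0.1668

Answer: Price = 0.1668


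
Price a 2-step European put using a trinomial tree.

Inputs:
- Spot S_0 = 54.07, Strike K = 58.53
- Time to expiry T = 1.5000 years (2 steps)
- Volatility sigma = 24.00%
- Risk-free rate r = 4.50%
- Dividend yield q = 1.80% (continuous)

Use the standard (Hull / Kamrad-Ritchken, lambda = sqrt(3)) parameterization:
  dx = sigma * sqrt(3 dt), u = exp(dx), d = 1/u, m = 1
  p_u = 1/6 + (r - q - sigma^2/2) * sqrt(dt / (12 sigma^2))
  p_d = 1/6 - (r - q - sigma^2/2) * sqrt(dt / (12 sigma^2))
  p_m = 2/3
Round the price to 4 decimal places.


dt = T/N = 0.750000; dx = sigma*sqrt(3*dt) = 0.360000
u = exp(dx) = 1.433329; d = 1/u = 0.697676
p_u = 0.164792, p_m = 0.666667, p_d = 0.168542
Discount per step: exp(-r*dt) = 0.966813
Stock lattice S(k, j) with j the centered position index:
  k=0: S(0,+0) = 54.0700
  k=1: S(1,-1) = 37.7234; S(1,+0) = 54.0700; S(1,+1) = 77.5001
  k=2: S(2,-2) = 26.3187; S(2,-1) = 37.7234; S(2,+0) = 54.0700; S(2,+1) = 77.5001; S(2,+2) = 111.0832
Terminal payoffs V(N, j) = max(K - S_T, 0):
  V(2,-2) = 32.211306; V(2,-1) = 20.806641; V(2,+0) = 4.460000; V(2,+1) = 0.000000; V(2,+2) = 0.000000
Backward induction: V(k, j) = exp(-r*dt) * [p_u * V(k+1, j+1) + p_m * V(k+1, j) + p_d * V(k+1, j-1)]
  V(1,-1) = exp(-r*dt) * [p_u*4.460000 + p_m*20.806641 + p_d*32.211306] = 19.370114
  V(1,+0) = exp(-r*dt) * [p_u*0.000000 + p_m*4.460000 + p_d*20.806641] = 6.265065
  V(1,+1) = exp(-r*dt) * [p_u*0.000000 + p_m*0.000000 + p_d*4.460000] = 0.726749
  V(0,+0) = exp(-r*dt) * [p_u*0.726749 + p_m*6.265065 + p_d*19.370114] = 7.310213

Answer: Price = V(0,0) = 7.3102


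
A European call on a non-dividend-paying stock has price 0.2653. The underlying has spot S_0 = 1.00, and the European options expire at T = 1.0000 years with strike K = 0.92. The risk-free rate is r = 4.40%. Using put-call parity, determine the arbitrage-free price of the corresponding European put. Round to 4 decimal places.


Answer: Put price = 0.1457

Derivation:
Put-call parity: C - P = S_0 * exp(-qT) - K * exp(-rT).
S_0 * exp(-qT) = 1.0000 * 1.00000000 = 1.00000000
K * exp(-rT) = 0.9200 * 0.95695396 = 0.88039764
P = C - S*exp(-qT) + K*exp(-rT)
P = 0.2653 - 1.00000000 + 0.88039764 = 0.1457


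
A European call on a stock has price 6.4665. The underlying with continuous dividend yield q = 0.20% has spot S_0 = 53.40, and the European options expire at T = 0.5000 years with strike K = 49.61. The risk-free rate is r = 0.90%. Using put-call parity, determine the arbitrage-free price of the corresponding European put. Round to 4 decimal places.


Answer: Put price = 2.5071

Derivation:
Put-call parity: C - P = S_0 * exp(-qT) - K * exp(-rT).
S_0 * exp(-qT) = 53.4000 * 0.99900050 = 53.34662669
K * exp(-rT) = 49.6100 * 0.99551011 = 49.38725655
P = C - S*exp(-qT) + K*exp(-rT)
P = 6.4665 - 53.34662669 + 49.38725655 = 2.5071


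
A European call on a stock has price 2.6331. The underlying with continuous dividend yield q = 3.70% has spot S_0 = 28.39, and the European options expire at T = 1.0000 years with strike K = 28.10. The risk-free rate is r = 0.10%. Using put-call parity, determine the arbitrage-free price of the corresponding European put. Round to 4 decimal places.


Put-call parity: C - P = S_0 * exp(-qT) - K * exp(-rT).
S_0 * exp(-qT) = 28.3900 * 0.96367614 = 27.35876548
K * exp(-rT) = 28.1000 * 0.99900050 = 28.07191405
P = C - S*exp(-qT) + K*exp(-rT)
P = 2.6331 - 27.35876548 + 28.07191405 = 3.3462

Answer: Put price = 3.3462


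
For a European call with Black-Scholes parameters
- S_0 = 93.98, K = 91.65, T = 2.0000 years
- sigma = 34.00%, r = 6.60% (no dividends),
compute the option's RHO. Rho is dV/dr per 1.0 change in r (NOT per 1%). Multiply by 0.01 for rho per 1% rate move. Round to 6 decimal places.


Answer: Rho = 85.841411

Derivation:
d1 = 0.5671516720; d2 = 0.0863190608
phi(d1) = 0.3396739668; exp(-qT) = 1.0000000000; exp(-rT) = 0.8763409951
N(d2) = 0.5343936066
Rho = K*T*exp(-rT)*N(d2) = 91.6500 * 2.0000 * 0.8763409951 * 0.5343936066 = 85.841411


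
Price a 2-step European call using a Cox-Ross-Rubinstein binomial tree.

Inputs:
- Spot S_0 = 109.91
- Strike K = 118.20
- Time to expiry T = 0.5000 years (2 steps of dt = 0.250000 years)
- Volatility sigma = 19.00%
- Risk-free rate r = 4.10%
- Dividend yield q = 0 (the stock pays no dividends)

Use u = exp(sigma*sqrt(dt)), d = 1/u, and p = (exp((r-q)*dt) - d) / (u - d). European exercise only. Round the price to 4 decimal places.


Answer: Price = V(0,0) = 4.0541

Derivation:
dt = T/N = 0.250000
u = exp(sigma*sqrt(dt)) = 1.099659; d = 1/u = 0.909373
p = (exp((r-q)*dt) - d) / (u - d) = 0.530411
Discount per step: exp(-r*dt) = 0.989802
Stock lattice S(k, i) with i counting down-moves:
  k=0: S(0,0) = 109.9100
  k=1: S(1,0) = 120.8635; S(1,1) = 99.9492
  k=2: S(2,0) = 132.9086; S(2,1) = 109.9100; S(2,2) = 90.8911
Terminal payoffs V(N, i) = max(S_T - K, 0):
  V(2,0) = 14.708623; V(2,1) = 0.000000; V(2,2) = 0.000000
Backward induction: V(k, i) = exp(-r*dt) * [p * V(k+1, i) + (1-p) * V(k+1, i+1)].
  V(1,0) = exp(-r*dt) * [p*14.708623 + (1-p)*0.000000] = 7.722060
  V(1,1) = exp(-r*dt) * [p*0.000000 + (1-p)*0.000000] = 0.000000
  V(0,0) = exp(-r*dt) * [p*7.722060 + (1-p)*0.000000] = 4.054099


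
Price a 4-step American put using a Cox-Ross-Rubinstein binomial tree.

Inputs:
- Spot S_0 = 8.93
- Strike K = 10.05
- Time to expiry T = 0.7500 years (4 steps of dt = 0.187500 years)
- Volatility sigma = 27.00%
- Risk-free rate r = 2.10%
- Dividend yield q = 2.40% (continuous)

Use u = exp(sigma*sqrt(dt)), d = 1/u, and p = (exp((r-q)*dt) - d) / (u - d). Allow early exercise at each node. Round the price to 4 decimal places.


dt = T/N = 0.187500
u = exp(sigma*sqrt(dt)) = 1.124022; d = 1/u = 0.889662
p = (exp((r-q)*dt) - d) / (u - d) = 0.468405
Discount per step: exp(-r*dt) = 0.996070
Stock lattice S(k, i) with i counting down-moves:
  k=0: S(0,0) = 8.9300
  k=1: S(1,0) = 10.0375; S(1,1) = 7.9447
  k=2: S(2,0) = 11.2824; S(2,1) = 8.9300; S(2,2) = 7.0681
  k=3: S(3,0) = 12.6817; S(3,1) = 10.0375; S(3,2) = 7.9447; S(3,3) = 6.2882
  k=4: S(4,0) = 14.2545; S(4,1) = 11.2824; S(4,2) = 8.9300; S(4,3) = 7.0681; S(4,4) = 5.5944
Terminal payoffs V(N, i) = max(K - S_T, 0):
  V(4,0) = 0.000000; V(4,1) = 0.000000; V(4,2) = 1.120000; V(4,3) = 2.981915; V(4,4) = 4.455619
Backward induction: V(k, i) = exp(-r*dt) * [p * V(k+1, i) + (1-p) * V(k+1, i+1)]; then take max(V_cont, immediate exercise) for American.
  V(3,0) = exp(-r*dt) * [p*0.000000 + (1-p)*0.000000] = 0.000000; exercise = 0.000000; V(3,0) = max -> 0.000000
  V(3,1) = exp(-r*dt) * [p*0.000000 + (1-p)*1.120000] = 0.593046; exercise = 0.012482; V(3,1) = max -> 0.593046
  V(3,2) = exp(-r*dt) * [p*1.120000 + (1-p)*2.981915] = 2.101493; exercise = 2.105316; V(3,2) = max -> 2.105316
  V(3,3) = exp(-r*dt) * [p*2.981915 + (1-p)*4.455619] = 3.750531; exercise = 3.761792; V(3,3) = max -> 3.761792
  V(2,0) = exp(-r*dt) * [p*0.000000 + (1-p)*0.593046] = 0.314021; exercise = 0.000000; V(2,0) = max -> 0.314021
  V(2,1) = exp(-r*dt) * [p*0.593046 + (1-p)*2.105316] = 1.391471; exercise = 1.120000; V(2,1) = max -> 1.391471
  V(2,2) = exp(-r*dt) * [p*2.105316 + (1-p)*3.761792] = 2.974156; exercise = 2.981915; V(2,2) = max -> 2.981915
  V(1,0) = exp(-r*dt) * [p*0.314021 + (1-p)*1.391471] = 0.883303; exercise = 0.012482; V(1,0) = max -> 0.883303
  V(1,1) = exp(-r*dt) * [p*1.391471 + (1-p)*2.981915] = 2.228152; exercise = 2.105316; V(1,1) = max -> 2.228152
  V(0,0) = exp(-r*dt) * [p*0.883303 + (1-p)*2.228152] = 1.591937; exercise = 1.120000; V(0,0) = max -> 1.591937

Answer: Price = V(0,0) = 1.5919


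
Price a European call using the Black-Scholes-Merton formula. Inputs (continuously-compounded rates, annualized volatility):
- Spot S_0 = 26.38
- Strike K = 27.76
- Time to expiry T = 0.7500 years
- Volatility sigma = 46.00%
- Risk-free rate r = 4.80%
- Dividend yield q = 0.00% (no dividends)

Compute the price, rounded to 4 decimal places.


d1 = (ln(S/K) + (r - q + 0.5*sigma^2) * T) / (sigma * sqrt(T)) = 0.16155770
d2 = d1 - sigma * sqrt(T) = -0.23681399
exp(-rT) = 0.96464029; exp(-qT) = 1.00000000
C = S_0 * exp(-qT) * N(d1) - K * exp(-rT) * N(d2)
N(d1) = 0.56417291; N(d2) = 0.40640055
C = 26.3800 * 1.00000000 * 0.56417291 - 27.7600 * 0.96464029 * 0.40640055 = 4.0001

Answer: Price = 4.0001


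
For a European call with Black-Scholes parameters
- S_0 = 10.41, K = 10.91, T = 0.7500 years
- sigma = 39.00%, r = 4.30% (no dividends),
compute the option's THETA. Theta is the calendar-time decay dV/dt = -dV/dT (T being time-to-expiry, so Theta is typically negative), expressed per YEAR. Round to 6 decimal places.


Answer: Theta = -1.116722

Derivation:
d1 = 0.1254614194; d2 = -0.2122884881
phi(d1) = 0.3958148146; exp(-qT) = 1.0000000000; exp(-rT) = 0.9682644857
Theta = -S*exp(-qT)*phi(d1)*sigma/(2*sqrt(T)) - r*K*exp(-rT)*N(d2) + q*S*exp(-qT)*N(d1)
N(d1) = 0.5499208667; N(d2) = 0.4159409880; sqrt(T) = 0.8660254038
Term 1 = -10.4100 * 1.0000000000 * 0.3958148146 * 0.3900 / (2 * 0.8660254038) = -0.9277837340
Term 2 = -0.0430 * 10.9100 * 0.9682644857 * 0.4159409880 = -0.1889378322
Term 3 = 0 (no dividend yield, q = 0)
Theta = -0.9277837340 + (-0.1889378322) + (0.0000000000) = -1.116722


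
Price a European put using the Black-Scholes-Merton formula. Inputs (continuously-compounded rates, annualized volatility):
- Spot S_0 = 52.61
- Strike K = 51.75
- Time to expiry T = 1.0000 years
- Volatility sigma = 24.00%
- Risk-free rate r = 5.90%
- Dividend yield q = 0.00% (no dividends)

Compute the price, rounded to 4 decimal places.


Answer: Price = 3.1663

Derivation:
d1 = (ln(S/K) + (r - q + 0.5*sigma^2) * T) / (sigma * sqrt(T)) = 0.43450743
d2 = d1 - sigma * sqrt(T) = 0.19450743
exp(-rT) = 0.94270677; exp(-qT) = 1.00000000
P = K * exp(-rT) * N(-d2) - S_0 * exp(-qT) * N(-d1)
N(-d1) = 0.33196000; N(-d2) = 0.42288929
P = 51.7500 * 0.94270677 * 0.42288929 - 52.6100 * 1.00000000 * 0.33196000 = 3.1663


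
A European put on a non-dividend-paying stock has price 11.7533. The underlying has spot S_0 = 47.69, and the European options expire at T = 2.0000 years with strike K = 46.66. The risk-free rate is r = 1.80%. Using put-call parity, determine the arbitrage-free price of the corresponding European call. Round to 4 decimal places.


Answer: Call price = 14.4332

Derivation:
Put-call parity: C - P = S_0 * exp(-qT) - K * exp(-rT).
S_0 * exp(-qT) = 47.6900 * 1.00000000 = 47.69000000
K * exp(-rT) = 46.6600 * 0.96464029 = 45.01011609
C = P + S*exp(-qT) - K*exp(-rT)
C = 11.7533 + 47.69000000 - 45.01011609 = 14.4332


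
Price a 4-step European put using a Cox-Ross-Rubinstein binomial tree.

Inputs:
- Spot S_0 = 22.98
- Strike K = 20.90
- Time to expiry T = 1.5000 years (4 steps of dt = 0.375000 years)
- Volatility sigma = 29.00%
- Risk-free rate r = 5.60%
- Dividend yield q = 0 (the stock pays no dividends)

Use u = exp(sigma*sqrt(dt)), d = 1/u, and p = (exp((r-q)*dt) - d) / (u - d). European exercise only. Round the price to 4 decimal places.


dt = T/N = 0.375000
u = exp(sigma*sqrt(dt)) = 1.194333; d = 1/u = 0.837287
p = (exp((r-q)*dt) - d) / (u - d) = 0.515157
Discount per step: exp(-r*dt) = 0.979219
Stock lattice S(k, i) with i counting down-moves:
  k=0: S(0,0) = 22.9800
  k=1: S(1,0) = 27.4458; S(1,1) = 19.2409
  k=2: S(2,0) = 32.7794; S(2,1) = 22.9800; S(2,2) = 16.1101
  k=3: S(3,0) = 39.1495; S(3,1) = 27.4458; S(3,2) = 19.2409; S(3,3) = 13.4888
  k=4: S(4,0) = 46.7576; S(4,1) = 32.7794; S(4,2) = 22.9800; S(4,3) = 16.1101; S(4,4) = 11.2940
Terminal payoffs V(N, i) = max(K - S_T, 0):
  V(4,0) = 0.000000; V(4,1) = 0.000000; V(4,2) = 0.000000; V(4,3) = 4.789870; V(4,4) = 9.605993
Backward induction: V(k, i) = exp(-r*dt) * [p * V(k+1, i) + (1-p) * V(k+1, i+1)].
  V(3,0) = exp(-r*dt) * [p*0.000000 + (1-p)*0.000000] = 0.000000
  V(3,1) = exp(-r*dt) * [p*0.000000 + (1-p)*0.000000] = 0.000000
  V(3,2) = exp(-r*dt) * [p*0.000000 + (1-p)*4.789870] = 2.274074
  V(3,3) = exp(-r*dt) * [p*4.789870 + (1-p)*9.605993] = 6.976869
  V(2,0) = exp(-r*dt) * [p*0.000000 + (1-p)*0.000000] = 0.000000
  V(2,1) = exp(-r*dt) * [p*0.000000 + (1-p)*2.274074] = 1.079656
  V(2,2) = exp(-r*dt) * [p*2.274074 + (1-p)*6.976869] = 4.459549
  V(1,0) = exp(-r*dt) * [p*0.000000 + (1-p)*1.079656] = 0.512585
  V(1,1) = exp(-r*dt) * [p*1.079656 + (1-p)*4.459549] = 2.661882
  V(0,0) = exp(-r*dt) * [p*0.512585 + (1-p)*2.661882] = 1.522349

Answer: Price = V(0,0) = 1.5223


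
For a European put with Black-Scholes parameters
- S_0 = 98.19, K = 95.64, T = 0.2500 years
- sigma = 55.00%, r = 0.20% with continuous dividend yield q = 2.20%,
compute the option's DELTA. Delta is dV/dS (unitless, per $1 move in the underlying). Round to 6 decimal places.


d1 = 0.2150026712; d2 = -0.0599973288
phi(d1) = 0.3898272419; exp(-qT) = 0.9945150973; exp(-rT) = 0.9995001250
N(-d1) = 0.4148826180
Delta = -exp(-qT) * N(-d1) = -0.9945150973 * 0.4148826180 = -0.412607

Answer: Delta = -0.412607


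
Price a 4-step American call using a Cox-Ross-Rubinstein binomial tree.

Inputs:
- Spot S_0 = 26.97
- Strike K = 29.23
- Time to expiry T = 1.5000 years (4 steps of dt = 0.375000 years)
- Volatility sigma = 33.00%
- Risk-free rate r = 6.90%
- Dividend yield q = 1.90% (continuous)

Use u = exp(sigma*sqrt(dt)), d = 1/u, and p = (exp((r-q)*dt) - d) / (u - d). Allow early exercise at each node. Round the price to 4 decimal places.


Answer: Price = V(0,0) = 4.1899

Derivation:
dt = T/N = 0.375000
u = exp(sigma*sqrt(dt)) = 1.223949; d = 1/u = 0.817027
p = (exp((r-q)*dt) - d) / (u - d) = 0.496163
Discount per step: exp(-r*dt) = 0.974457
Stock lattice S(k, i) with i counting down-moves:
  k=0: S(0,0) = 26.9700
  k=1: S(1,0) = 33.0099; S(1,1) = 22.0352
  k=2: S(2,0) = 40.4025; S(2,1) = 26.9700; S(2,2) = 18.0034
  k=3: S(3,0) = 49.4506; S(3,1) = 33.0099; S(3,2) = 22.0352; S(3,3) = 14.7092
  k=4: S(4,0) = 60.5250; S(4,1) = 40.4025; S(4,2) = 26.9700; S(4,3) = 18.0034; S(4,4) = 12.0179
Terminal payoffs V(N, i) = max(S_T - K, 0):
  V(4,0) = 31.295015; V(4,1) = 11.172471; V(4,2) = 0.000000; V(4,3) = 0.000000; V(4,4) = 0.000000
Backward induction: V(k, i) = exp(-r*dt) * [p * V(k+1, i) + (1-p) * V(k+1, i+1)]; then take max(V_cont, immediate exercise) for American.
  V(3,0) = exp(-r*dt) * [p*31.295015 + (1-p)*11.172471] = 20.616125; exercise = 20.220583; V(3,0) = max -> 20.616125
  V(3,1) = exp(-r*dt) * [p*11.172471 + (1-p)*0.000000] = 5.401770; exercise = 3.779917; V(3,1) = max -> 5.401770
  V(3,2) = exp(-r*dt) * [p*0.000000 + (1-p)*0.000000] = 0.000000; exercise = 0.000000; V(3,2) = max -> 0.000000
  V(3,3) = exp(-r*dt) * [p*0.000000 + (1-p)*0.000000] = 0.000000; exercise = 0.000000; V(3,3) = max -> 0.000000
  V(2,0) = exp(-r*dt) * [p*20.616125 + (1-p)*5.401770] = 12.619769; exercise = 11.172471; V(2,0) = max -> 12.619769
  V(2,1) = exp(-r*dt) * [p*5.401770 + (1-p)*0.000000] = 2.611697; exercise = 0.000000; V(2,1) = max -> 2.611697
  V(2,2) = exp(-r*dt) * [p*0.000000 + (1-p)*0.000000] = 0.000000; exercise = 0.000000; V(2,2) = max -> 0.000000
  V(1,0) = exp(-r*dt) * [p*12.619769 + (1-p)*2.611697] = 7.383781; exercise = 3.779917; V(1,0) = max -> 7.383781
  V(1,1) = exp(-r*dt) * [p*2.611697 + (1-p)*0.000000] = 1.262728; exercise = 0.000000; V(1,1) = max -> 1.262728
  V(0,0) = exp(-r*dt) * [p*7.383781 + (1-p)*1.262728] = 4.189937; exercise = 0.000000; V(0,0) = max -> 4.189937


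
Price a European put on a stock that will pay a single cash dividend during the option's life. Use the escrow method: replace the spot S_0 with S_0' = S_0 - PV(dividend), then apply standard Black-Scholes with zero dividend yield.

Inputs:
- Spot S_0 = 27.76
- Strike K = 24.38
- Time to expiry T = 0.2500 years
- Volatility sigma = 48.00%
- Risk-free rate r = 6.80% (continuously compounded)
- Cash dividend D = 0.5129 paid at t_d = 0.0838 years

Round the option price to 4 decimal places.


PV(D) = D * exp(-r * t_d) = 0.5129 * 0.99431781 = 0.50998560
S_0' = S_0 - PV(D) = 27.7600 - 0.50998560 = 27.25001440
d1 = (ln(S_0'/K) + (r + sigma^2/2)*T) / (sigma*sqrt(T)) = 0.65454552
d2 = d1 - sigma*sqrt(T) = 0.41454552
exp(-rT) = 0.98314368
N(-d1) = 0.25638020; N(-d2) = 0.33923732
P = K * exp(-rT) * N(-d2) - S_0' * N(-d1) = 24.3800 * 0.98314368 * 0.33923732 - 27.25001440 * 0.25638020 = 1.1448

Answer: Price = 1.1448


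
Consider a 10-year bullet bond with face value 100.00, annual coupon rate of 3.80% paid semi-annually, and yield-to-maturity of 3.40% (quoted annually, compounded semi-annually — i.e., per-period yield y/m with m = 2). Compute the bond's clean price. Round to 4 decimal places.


Coupon per period c = face * coupon_rate / m = 1.900000
Periods per year m = 2; per-period yield y/m = 0.017000
Number of cashflows N = 20
Cashflows (t years, CF_t, discount factor 1/(1+y/m)^(m*t), PV):
  t = 0.5000: CF_t = 1.900000, DF = 0.983284, PV = 1.868240
  t = 1.0000: CF_t = 1.900000, DF = 0.966848, PV = 1.837011
  t = 1.5000: CF_t = 1.900000, DF = 0.950686, PV = 1.806304
  t = 2.0000: CF_t = 1.900000, DF = 0.934795, PV = 1.776110
  t = 2.5000: CF_t = 1.900000, DF = 0.919169, PV = 1.746421
  t = 3.0000: CF_t = 1.900000, DF = 0.903804, PV = 1.717228
  t = 3.5000: CF_t = 1.900000, DF = 0.888696, PV = 1.688523
  t = 4.0000: CF_t = 1.900000, DF = 0.873841, PV = 1.660298
  t = 4.5000: CF_t = 1.900000, DF = 0.859234, PV = 1.632544
  t = 5.0000: CF_t = 1.900000, DF = 0.844871, PV = 1.605255
  t = 5.5000: CF_t = 1.900000, DF = 0.830748, PV = 1.578422
  t = 6.0000: CF_t = 1.900000, DF = 0.816862, PV = 1.552037
  t = 6.5000: CF_t = 1.900000, DF = 0.803207, PV = 1.526094
  t = 7.0000: CF_t = 1.900000, DF = 0.789781, PV = 1.500584
  t = 7.5000: CF_t = 1.900000, DF = 0.776579, PV = 1.475500
  t = 8.0000: CF_t = 1.900000, DF = 0.763598, PV = 1.450836
  t = 8.5000: CF_t = 1.900000, DF = 0.750834, PV = 1.426584
  t = 9.0000: CF_t = 1.900000, DF = 0.738283, PV = 1.402738
  t = 9.5000: CF_t = 1.900000, DF = 0.725942, PV = 1.379290
  t = 10.0000: CF_t = 101.900000, DF = 0.713807, PV = 72.736957
Price P = sum_t PV_t = 103.366974

Answer: Price = 103.3670
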